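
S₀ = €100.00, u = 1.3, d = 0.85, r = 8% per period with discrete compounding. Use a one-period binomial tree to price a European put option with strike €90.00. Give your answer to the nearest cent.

Risk-neutral probability p = (1 + 0.08 − 0.85)/(1.3 − 0.85) = 0.2300/0.4500 = 0.5111
Terminal stock prices: S_u = 130, S_d = 85
Terminal payoffs (K − S): max(-40, 0) = 0, max(5, 0) = 5
Node 0 (S = 100): V_0 = 1/1.08·[0.5111·0.0000 + 0.4889·5.0000] = 2.2634

€2.26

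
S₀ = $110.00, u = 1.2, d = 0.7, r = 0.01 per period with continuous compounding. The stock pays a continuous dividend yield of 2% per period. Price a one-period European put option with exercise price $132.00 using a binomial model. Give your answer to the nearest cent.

Per-period risk-free factor R = e^0.01 = 1.0101; dividend-adjusted growth = e^(0.01−0.02) = 0.9900.
Risk-neutral probability p = (0.9900 − 0.7)/(1.2 − 0.7) = 0.2900/0.5000 = 0.5801
Terminal stock prices: S_u = 132, S_d = 77
Terminal payoffs (K − S): max(0, 0) = 0, max(55, 0) = 55
Node 0 (S = 110): V_0 = e^(−0.01)·[0.5801·0.0000 + 0.4199·55.0000] = 22.8647

$22.86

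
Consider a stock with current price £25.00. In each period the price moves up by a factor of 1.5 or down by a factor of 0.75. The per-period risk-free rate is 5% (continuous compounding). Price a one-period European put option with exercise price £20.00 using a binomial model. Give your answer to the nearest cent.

Risk-neutral probability p = (e^0.05 − 0.75)/(1.5 − 0.75) = 0.3013/0.7500 = 0.4017
Terminal stock prices: S_u = 37.5, S_d = 18.75
Terminal payoffs (K − S): max(-17.5, 0) = 0, max(1.25, 0) = 1.25
Node 0 (S = 25): V_0 = e^(−0.05)·[0.4017·0.0000 + 0.5983·1.2500] = 0.7114

£0.71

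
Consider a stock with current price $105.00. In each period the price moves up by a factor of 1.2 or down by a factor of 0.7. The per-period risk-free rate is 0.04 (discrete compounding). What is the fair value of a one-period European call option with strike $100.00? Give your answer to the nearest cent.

$17.00

Risk-neutral probability p = (1 + 0.04 − 0.7)/(1.2 − 0.7) = 0.3400/0.5000 = 0.6800
Terminal stock prices: S_u = 126, S_d = 73.5
Terminal payoffs (S − K): max(26, 0) = 26, max(-26.5, 0) = 0
Node 0 (S = 105): V_0 = 1/1.04·[0.6800·26.0000 + 0.3200·0.0000] = 17.0000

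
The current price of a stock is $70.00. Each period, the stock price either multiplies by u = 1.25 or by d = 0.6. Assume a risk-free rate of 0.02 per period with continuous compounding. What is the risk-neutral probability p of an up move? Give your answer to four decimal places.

Risk-neutral probability p = (e^0.02 − 0.6)/(1.25 − 0.6) = 0.4202/0.6500 = 0.6465

p = 0.6465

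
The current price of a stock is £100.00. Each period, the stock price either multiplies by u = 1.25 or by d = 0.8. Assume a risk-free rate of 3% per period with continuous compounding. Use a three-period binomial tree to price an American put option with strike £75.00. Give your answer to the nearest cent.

Risk-neutral probability p = (e^0.03 − 0.8)/(1.25 − 0.8) = 0.2305/0.4500 = 0.5121
Terminal stock prices: S_uuu = 195.3, S_uud = 125, S_udd = 80, S_ddd = 51.2
Terminal payoffs (K − S): max(-120.3, 0) = 0, max(-50, 0) = 0, max(-5, 0) = 0, max(23.8, 0) = 23.8
Node uu (S = 156.2): continuation = e^(−0.03)·[0.5121·0.0000 + 0.4879·0.0000] = 0.0000; exercise value = 0.0000 ≤ continuation, so V_uu = 0.0000
Node ud (S = 100): continuation = e^(−0.03)·[0.5121·0.0000 + 0.4879·0.0000] = 0.0000; exercise value = 0.0000 ≤ continuation, so V_ud = 0.0000
Node dd (S = 64): continuation = e^(−0.03)·[0.5121·0.0000 + 0.4879·23.8000] = 11.2683; exercise value = 11.0000 ≤ continuation, so V_dd = 11.2683
Node u (S = 125): continuation = e^(−0.03)·[0.5121·0.0000 + 0.4879·0.0000] = 0.0000; exercise value = 0.0000 ≤ continuation, so V_u = 0.0000
Node d (S = 80): continuation = e^(−0.03)·[0.5121·0.0000 + 0.4879·11.2683] = 5.3351; exercise value = 0.0000 ≤ continuation, so V_d = 5.3351
Node 0 (S = 100): continuation = e^(−0.03)·[0.5121·0.0000 + 0.4879·5.3351] = 2.5260; exercise value = 0.0000 ≤ continuation, so V_0 = 2.5260

£2.53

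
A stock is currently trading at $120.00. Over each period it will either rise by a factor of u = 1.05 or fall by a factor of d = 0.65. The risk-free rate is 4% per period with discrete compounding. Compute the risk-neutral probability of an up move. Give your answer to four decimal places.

Risk-neutral probability p = (1 + 0.04 − 0.65)/(1.05 − 0.65) = 0.3900/0.4000 = 0.9750

p = 0.9750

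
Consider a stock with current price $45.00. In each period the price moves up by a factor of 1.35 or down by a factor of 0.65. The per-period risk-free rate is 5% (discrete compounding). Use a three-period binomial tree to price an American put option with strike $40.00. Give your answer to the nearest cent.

Risk-neutral probability p = (1 + 0.05 − 0.65)/(1.35 − 0.65) = 0.4000/0.7000 = 0.5714
Terminal stock prices: S_uuu = 110.7, S_uud = 53.31, S_udd = 25.67, S_ddd = 12.36
Terminal payoffs (K − S): max(-70.72, 0) = 0, max(-13.31, 0) = 0, max(14.33, 0) = 14.33, max(27.64, 0) = 27.64
Node uu (S = 82.01): continuation = 1/1.05·[0.5714·0.0000 + 0.4286·0.0000] = 0.0000; exercise value = 0.0000 ≤ continuation, so V_uu = 0.0000
Node ud (S = 39.49): continuation = 1/1.05·[0.5714·0.0000 + 0.4286·14.3331] = 5.8503; exercise value = 0.5125 ≤ continuation, so V_ud = 5.8503
Node dd (S = 19.01): continuation = 1/1.05·[0.5714·14.3331 + 0.4286·27.6419] = 19.0827; exercise value = 20.9875 > continuation, so V_dd = 20.9875 (exercise)
Node u (S = 60.75): continuation = 1/1.05·[0.5714·0.0000 + 0.4286·5.8503] = 2.3879; exercise value = 0.0000 ≤ continuation, so V_u = 2.3879
Node d (S = 29.25): continuation = 1/1.05·[0.5714·5.8503 + 0.4286·20.9875] = 11.7501; exercise value = 10.7500 ≤ continuation, so V_d = 11.7501
Node 0 (S = 45): continuation = 1/1.05·[0.5714·2.3879 + 0.4286·11.7501] = 6.0955; exercise value = 0.0000 ≤ continuation, so V_0 = 6.0955

$6.10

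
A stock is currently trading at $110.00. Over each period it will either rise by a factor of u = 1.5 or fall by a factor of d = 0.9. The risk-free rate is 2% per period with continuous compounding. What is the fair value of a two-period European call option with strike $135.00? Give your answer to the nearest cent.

Risk-neutral probability p = (e^0.02 − 0.9)/(1.5 − 0.9) = 0.1202/0.6000 = 0.2003
Terminal stock prices: S_uu = 247.5, S_ud = 148.5, S_dd = 89.1
Terminal payoffs (S − K): max(112.5, 0) = 112.5, max(13.5, 0) = 13.5, max(-45.9, 0) = 0
Node u (S = 165): V_u = e^(−0.02)·[0.2003·112.5000 + 0.7997·13.5000] = 32.6732
Node d (S = 99): V_d = e^(−0.02)·[0.2003·13.5000 + 0.7997·0.0000] = 2.6510
Node 0 (S = 110): V_0 = e^(−0.02)·[0.2003·32.6732 + 0.7997·2.6510] = 8.4939

$8.49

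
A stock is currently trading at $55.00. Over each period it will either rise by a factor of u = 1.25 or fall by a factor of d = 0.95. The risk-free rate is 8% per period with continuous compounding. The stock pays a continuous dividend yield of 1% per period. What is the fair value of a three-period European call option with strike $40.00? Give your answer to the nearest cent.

$21.91

Per-period risk-free factor R = e^0.08 = 1.0833; dividend-adjusted growth = e^(0.08−0.01) = 1.0725.
Risk-neutral probability p = (1.0725 − 0.95)/(1.25 − 0.95) = 0.1225/0.3000 = 0.4084
Terminal stock prices: S_uuu = 107.4, S_uud = 81.64, S_udd = 62.05, S_ddd = 47.16
Terminal payoffs (S − K): max(67.42, 0) = 67.42, max(41.64, 0) = 41.64, max(22.05, 0) = 22.05, max(7.156, 0) = 7.156
Node uu (S = 85.94): V_uu = e^(−0.08)·[0.4084·67.4219 + 0.5916·41.6406] = 48.1578
Node ud (S = 65.31): V_ud = e^(−0.08)·[0.4084·41.6406 + 0.5916·22.0469] = 27.7380
Node dd (S = 49.64): V_dd = e^(−0.08)·[0.4084·22.0469 + 0.5916·7.1556] = 12.2189
Node u (S = 68.75): V_u = e^(−0.08)·[0.4084·48.1578 + 0.5916·27.7380] = 33.3029
Node d (S = 52.25): V_d = e^(−0.08)·[0.4084·27.7380 + 0.5916·12.2189] = 17.1296
Node 0 (S = 55): V_0 = e^(−0.08)·[0.4084·33.3029 + 0.5916·17.1296] = 21.9094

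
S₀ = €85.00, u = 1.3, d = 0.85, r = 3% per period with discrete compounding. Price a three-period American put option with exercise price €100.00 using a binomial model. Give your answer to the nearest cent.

€18.82

Risk-neutral probability p = (1 + 0.03 − 0.85)/(1.3 − 0.85) = 0.1800/0.4500 = 0.4000
Terminal stock prices: S_uuu = 186.7, S_uud = 122.1, S_udd = 79.84, S_ddd = 52.2
Terminal payoffs (K − S): max(-86.75, 0) = 0, max(-22.1, 0) = 0, max(20.16, 0) = 20.16, max(47.8, 0) = 47.8
Node uu (S = 143.7): continuation = 1/1.03·[0.4000·0.0000 + 0.6000·0.0000] = 0.0000; exercise value = 0.0000 ≤ continuation, so V_uu = 0.0000
Node ud (S = 93.92): continuation = 1/1.03·[0.4000·0.0000 + 0.6000·20.1638] = 11.7459; exercise value = 6.0750 ≤ continuation, so V_ud = 11.7459
Node dd (S = 61.41): continuation = 1/1.03·[0.4000·20.1638 + 0.6000·47.7994] = 35.6749; exercise value = 38.5875 > continuation, so V_dd = 38.5875 (exercise)
Node u (S = 110.5): continuation = 1/1.03·[0.4000·0.0000 + 0.6000·11.7459] = 6.8423; exercise value = 0.0000 ≤ continuation, so V_u = 6.8423
Node d (S = 72.25): continuation = 1/1.03·[0.4000·11.7459 + 0.6000·38.5875] = 27.0397; exercise value = 27.7500 > continuation, so V_d = 27.7500 (exercise)
Node 0 (S = 85): continuation = 1/1.03·[0.4000·6.8423 + 0.6000·27.7500] = 18.8222; exercise value = 15.0000 ≤ continuation, so V_0 = 18.8222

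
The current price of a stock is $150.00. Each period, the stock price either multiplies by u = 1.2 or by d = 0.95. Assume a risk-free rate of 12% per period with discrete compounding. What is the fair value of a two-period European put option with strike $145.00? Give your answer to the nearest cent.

Risk-neutral probability p = (1 + 0.12 − 0.95)/(1.2 − 0.95) = 0.1700/0.2500 = 0.6800
Terminal stock prices: S_uu = 216, S_ud = 171, S_dd = 135.4
Terminal payoffs (K − S): max(-71, 0) = 0, max(-26, 0) = 0, max(9.625, 0) = 9.625
Node u (S = 180): V_u = 1/1.12·[0.6800·0.0000 + 0.3200·0.0000] = 0.0000
Node d (S = 142.5): V_d = 1/1.12·[0.6800·0.0000 + 0.3200·9.6250] = 2.7500
Node 0 (S = 150): V_0 = 1/1.12·[0.6800·0.0000 + 0.3200·2.7500] = 0.7857

$0.79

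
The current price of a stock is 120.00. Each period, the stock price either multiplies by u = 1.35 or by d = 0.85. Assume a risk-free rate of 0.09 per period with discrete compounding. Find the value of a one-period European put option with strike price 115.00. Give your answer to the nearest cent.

6.20

Risk-neutral probability p = (1 + 0.09 − 0.85)/(1.35 − 0.85) = 0.2400/0.5000 = 0.4800
Terminal stock prices: S_u = 162, S_d = 102
Terminal payoffs (K − S): max(-47, 0) = 0, max(13, 0) = 13
Node 0 (S = 120): V_0 = 1/1.09·[0.4800·0.0000 + 0.5200·13.0000] = 6.2018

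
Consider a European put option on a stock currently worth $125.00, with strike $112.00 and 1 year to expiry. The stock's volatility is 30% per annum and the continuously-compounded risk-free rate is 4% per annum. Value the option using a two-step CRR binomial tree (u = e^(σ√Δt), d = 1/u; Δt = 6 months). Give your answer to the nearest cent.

$7.42

CRR parameters: u = e^(σ√Δt) = e^(0.3·√0.5) = 1.2363, d = 1/u = 0.8089
Per-period rate: rΔt = 0.04·0.5 = 0.02, so R = e^0.02 = 1.0202
Risk-neutral probability p = (e^0.02 − 0.8089)/(1.2363 − 0.8089) = 0.2113/0.4275 = 0.4944
Terminal stock prices: S_uu = 191.1, S_ud = 125, S_dd = 81.78
Terminal payoffs (K − S): max(-79.06, 0) = 0, max(-13, 0) = 0, max(30.22, 0) = 30.22
Node u (S = 154.5): V_u = e^(−0.02)·[0.4944·0.0000 + 0.5056·0.0000] = 0.0000
Node d (S = 101.1): V_d = e^(−0.02)·[0.4944·0.0000 + 0.5056·30.2186] = 14.9753
Node 0 (S = 125): V_0 = e^(−0.02)·[0.4944·0.0000 + 0.5056·14.9753] = 7.4212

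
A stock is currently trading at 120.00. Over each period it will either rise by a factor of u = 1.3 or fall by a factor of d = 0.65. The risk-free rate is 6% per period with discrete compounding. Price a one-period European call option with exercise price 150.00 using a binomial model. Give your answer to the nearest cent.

3.57

Risk-neutral probability p = (1 + 0.06 − 0.65)/(1.3 − 0.65) = 0.4100/0.6500 = 0.6308
Terminal stock prices: S_u = 156, S_d = 78
Terminal payoffs (S − K): max(6, 0) = 6, max(-72, 0) = 0
Node 0 (S = 120): V_0 = 1/1.06·[0.6308·6.0000 + 0.3692·0.0000] = 3.5704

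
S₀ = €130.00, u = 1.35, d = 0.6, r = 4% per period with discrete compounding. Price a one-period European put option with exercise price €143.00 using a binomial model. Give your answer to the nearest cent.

Risk-neutral probability p = (1 + 0.04 − 0.6)/(1.35 − 0.6) = 0.4400/0.7500 = 0.5867
Terminal stock prices: S_u = 175.5, S_d = 78
Terminal payoffs (K − S): max(-32.5, 0) = 0, max(65, 0) = 65
Node 0 (S = 130): V_0 = 1/1.04·[0.5867·0.0000 + 0.4133·65.0000] = 25.8333

€25.83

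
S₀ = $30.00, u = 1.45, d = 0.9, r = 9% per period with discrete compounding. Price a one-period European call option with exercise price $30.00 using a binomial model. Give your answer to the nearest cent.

Risk-neutral probability p = (1 + 0.09 − 0.9)/(1.45 − 0.9) = 0.1900/0.5500 = 0.3455
Terminal stock prices: S_u = 43.5, S_d = 27
Terminal payoffs (S − K): max(13.5, 0) = 13.5, max(-3, 0) = 0
Node 0 (S = 30): V_0 = 1/1.09·[0.3455·13.5000 + 0.6545·0.0000] = 4.2786

$4.28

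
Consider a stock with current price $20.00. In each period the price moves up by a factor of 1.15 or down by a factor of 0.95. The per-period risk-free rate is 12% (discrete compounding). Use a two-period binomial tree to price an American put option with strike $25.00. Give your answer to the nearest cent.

Risk-neutral probability p = (1 + 0.12 − 0.95)/(1.15 − 0.95) = 0.1700/0.2000 = 0.8500
Terminal stock prices: S_uu = 26.45, S_ud = 21.85, S_dd = 18.05
Terminal payoffs (K − S): max(-1.45, 0) = 0, max(3.15, 0) = 3.15, max(6.95, 0) = 6.95
Node u (S = 23): continuation = 1/1.12·[0.8500·0.0000 + 0.1500·3.1500] = 0.4219; exercise value = 2.0000 > continuation, so V_u = 2.0000 (exercise)
Node d (S = 19): continuation = 1/1.12·[0.8500·3.1500 + 0.1500·6.9500] = 3.3214; exercise value = 6.0000 > continuation, so V_d = 6.0000 (exercise)
Node 0 (S = 20): continuation = 1/1.12·[0.8500·2.0000 + 0.1500·6.0000] = 2.3214; exercise value = 5.0000 > continuation, so V_0 = 5.0000 (exercise)

$5.00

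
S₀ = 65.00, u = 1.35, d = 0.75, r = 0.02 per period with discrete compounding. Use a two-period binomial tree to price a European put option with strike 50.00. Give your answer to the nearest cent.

3.91

Risk-neutral probability p = (1 + 0.02 − 0.75)/(1.35 − 0.75) = 0.2700/0.6000 = 0.4500
Terminal stock prices: S_uu = 118.5, S_ud = 65.81, S_dd = 36.56
Terminal payoffs (K − S): max(-68.46, 0) = 0, max(-15.81, 0) = 0, max(13.44, 0) = 13.44
Node u (S = 87.75): V_u = 1/1.02·[0.4500·0.0000 + 0.5500·0.0000] = 0.0000
Node d (S = 48.75): V_d = 1/1.02·[0.4500·0.0000 + 0.5500·13.4375] = 7.2457
Node 0 (S = 65): V_0 = 1/1.02·[0.4500·0.0000 + 0.5500·7.2457] = 3.9070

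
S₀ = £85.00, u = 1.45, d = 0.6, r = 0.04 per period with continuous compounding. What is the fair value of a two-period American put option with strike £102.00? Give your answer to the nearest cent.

Risk-neutral probability p = (e^0.04 − 0.6)/(1.45 − 0.6) = 0.4408/0.8500 = 0.5186
Terminal stock prices: S_uu = 178.7, S_ud = 73.95, S_dd = 30.6
Terminal payoffs (K − S): max(-76.71, 0) = 0, max(28.05, 0) = 28.05, max(71.4, 0) = 71.4
Node u (S = 123.2): continuation = e^(−0.04)·[0.5186·0.0000 + 0.4814·28.0500] = 12.9738; exercise value = 0.0000 ≤ continuation, so V_u = 12.9738
Node d (S = 51): continuation = e^(−0.04)·[0.5186·28.0500 + 0.4814·71.4000] = 47.0005; exercise value = 51.0000 > continuation, so V_d = 51.0000 (exercise)
Node 0 (S = 85): continuation = e^(−0.04)·[0.5186·12.9738 + 0.4814·51.0000] = 30.0531; exercise value = 17.0000 ≤ continuation, so V_0 = 30.0531

£30.05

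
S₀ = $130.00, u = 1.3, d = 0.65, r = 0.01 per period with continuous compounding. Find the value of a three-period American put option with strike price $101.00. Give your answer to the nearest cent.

$15.32

Risk-neutral probability p = (e^0.01 − 0.65)/(1.3 − 0.65) = 0.3601/0.6500 = 0.5539
Terminal stock prices: S_uuu = 285.6, S_uud = 142.8, S_udd = 71.4, S_ddd = 35.7
Terminal payoffs (K − S): max(-184.6, 0) = 0, max(-41.81, 0) = 0, max(29.6, 0) = 29.6, max(65.3, 0) = 65.3
Node uu (S = 219.7): continuation = e^(−0.01)·[0.5539·0.0000 + 0.4461·0.0000] = 0.0000; exercise value = 0.0000 ≤ continuation, so V_uu = 0.0000
Node ud (S = 109.9): continuation = e^(−0.01)·[0.5539·0.0000 + 0.4461·29.5975] = 13.0714; exercise value = 0.0000 ≤ continuation, so V_ud = 13.0714
Node dd (S = 54.93): continuation = e^(−0.01)·[0.5539·29.5975 + 0.4461·65.2987] = 45.0700; exercise value = 46.0750 > continuation, so V_dd = 46.0750 (exercise)
Node u (S = 169): continuation = e^(−0.01)·[0.5539·0.0000 + 0.4461·13.0714] = 5.7728; exercise value = 0.0000 ≤ continuation, so V_u = 5.7728
Node d (S = 84.5): continuation = e^(−0.01)·[0.5539·13.0714 + 0.4461·46.0750] = 27.5170; exercise value = 16.5000 ≤ continuation, so V_d = 27.5170
Node 0 (S = 130): continuation = e^(−0.01)·[0.5539·5.7728 + 0.4461·27.5170] = 15.3184; exercise value = 0.0000 ≤ continuation, so V_0 = 15.3184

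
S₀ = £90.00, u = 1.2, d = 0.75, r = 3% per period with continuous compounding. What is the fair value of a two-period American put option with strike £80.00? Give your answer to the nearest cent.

£4.57

Risk-neutral probability p = (e^0.03 − 0.75)/(1.2 − 0.75) = 0.2805/0.4500 = 0.6232
Terminal stock prices: S_uu = 129.6, S_ud = 81, S_dd = 50.62
Terminal payoffs (K − S): max(-49.6, 0) = 0, max(-1, 0) = 0, max(29.38, 0) = 29.38
Node u (S = 108): continuation = e^(−0.03)·[0.6232·0.0000 + 0.3768·0.0000] = 0.0000; exercise value = 0.0000 ≤ continuation, so V_u = 0.0000
Node d (S = 67.5): continuation = e^(−0.03)·[0.6232·0.0000 + 0.3768·29.3750] = 10.7405; exercise value = 12.5000 > continuation, so V_d = 12.5000 (exercise)
Node 0 (S = 90): continuation = e^(−0.03)·[0.6232·0.0000 + 0.3768·12.5000] = 4.5704; exercise value = 0.0000 ≤ continuation, so V_0 = 4.5704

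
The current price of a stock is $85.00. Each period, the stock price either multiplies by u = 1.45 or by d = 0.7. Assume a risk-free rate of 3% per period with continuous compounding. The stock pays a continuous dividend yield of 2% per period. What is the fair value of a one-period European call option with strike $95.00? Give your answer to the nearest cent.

$11.33

Per-period risk-free factor R = e^0.03 = 1.0305; dividend-adjusted growth = e^(0.03−0.02) = 1.0101.
Risk-neutral probability p = (1.0101 − 0.7)/(1.45 − 0.7) = 0.3101/0.7500 = 0.4134
Terminal stock prices: S_u = 123.2, S_d = 59.5
Terminal payoffs (S − K): max(28.25, 0) = 28.25, max(-35.5, 0) = 0
Node 0 (S = 85): V_0 = e^(−0.03)·[0.4134·28.2500 + 0.5866·0.0000] = 11.3334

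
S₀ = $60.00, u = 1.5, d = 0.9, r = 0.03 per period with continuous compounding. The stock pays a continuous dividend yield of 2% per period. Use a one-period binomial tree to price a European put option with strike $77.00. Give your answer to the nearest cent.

Per-period risk-free factor R = e^0.03 = 1.0305; dividend-adjusted growth = e^(0.03−0.02) = 1.0101.
Risk-neutral probability p = (1.0101 − 0.9)/(1.5 − 0.9) = 0.1101/0.6000 = 0.1834
Terminal stock prices: S_u = 90, S_d = 54
Terminal payoffs (K − S): max(-13, 0) = 0, max(23, 0) = 23
Node 0 (S = 60): V_0 = e^(−0.03)·[0.1834·0.0000 + 0.8166·23.0000] = 18.2263

$18.23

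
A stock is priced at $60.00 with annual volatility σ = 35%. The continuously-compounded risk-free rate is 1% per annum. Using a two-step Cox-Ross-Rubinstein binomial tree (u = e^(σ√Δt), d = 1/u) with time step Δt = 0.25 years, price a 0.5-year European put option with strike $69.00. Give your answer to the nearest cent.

$12.11

CRR parameters: u = e^(σ√Δt) = e^(0.35·√0.25) = 1.1912, d = 1/u = 0.8395
Per-period rate: rΔt = 0.01·0.25 = 0.0025, so R = e^0.0025 = 1.0025
Risk-neutral probability p = (e^0.0025 − 0.8395)/(1.1912 − 0.8395) = 0.1630/0.3518 = 0.4635
Terminal stock prices: S_uu = 85.14, S_ud = 60, S_dd = 42.28
Terminal payoffs (K − S): max(-16.14, 0) = 0, max(9, 0) = 9, max(26.72, 0) = 26.72
Node u (S = 71.47): V_u = e^(−0.0025)·[0.4635·0.0000 + 0.5365·9.0000] = 4.8167
Node d (S = 50.37): V_d = e^(−0.0025)·[0.4635·9.0000 + 0.5365·26.7187] = 18.4603
Node 0 (S = 60): V_0 = e^(−0.0025)·[0.4635·4.8167 + 0.5365·18.4603] = 12.1065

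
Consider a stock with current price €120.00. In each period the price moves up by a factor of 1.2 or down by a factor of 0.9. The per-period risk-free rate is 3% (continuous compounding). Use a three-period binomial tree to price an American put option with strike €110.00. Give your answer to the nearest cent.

Risk-neutral probability p = (e^0.03 − 0.9)/(1.2 − 0.9) = 0.1305/0.3000 = 0.4348
Terminal stock prices: S_uuu = 207.4, S_uud = 155.5, S_udd = 116.6, S_ddd = 87.48
Terminal payoffs (K − S): max(-97.36, 0) = 0, max(-45.52, 0) = 0, max(-6.64, 0) = 0, max(22.52, 0) = 22.52
Node uu (S = 172.8): continuation = e^(−0.03)·[0.4348·0.0000 + 0.5652·0.0000] = 0.0000; exercise value = 0.0000 ≤ continuation, so V_uu = 0.0000
Node ud (S = 129.6): continuation = e^(−0.03)·[0.4348·0.0000 + 0.5652·0.0000] = 0.0000; exercise value = 0.0000 ≤ continuation, so V_ud = 0.0000
Node dd (S = 97.2): continuation = e^(−0.03)·[0.4348·0.0000 + 0.5652·22.5200] = 12.3511; exercise value = 12.8000 > continuation, so V_dd = 12.8000 (exercise)
Node u (S = 144): continuation = e^(−0.03)·[0.4348·0.0000 + 0.5652·0.0000] = 0.0000; exercise value = 0.0000 ≤ continuation, so V_u = 0.0000
Node d (S = 108): continuation = e^(−0.03)·[0.4348·0.0000 + 0.5652·12.8000] = 7.0201; exercise value = 2.0000 ≤ continuation, so V_d = 7.0201
Node 0 (S = 120): continuation = e^(−0.03)·[0.4348·0.0000 + 0.5652·7.0201] = 3.8502; exercise value = 0.0000 ≤ continuation, so V_0 = 3.8502

€3.85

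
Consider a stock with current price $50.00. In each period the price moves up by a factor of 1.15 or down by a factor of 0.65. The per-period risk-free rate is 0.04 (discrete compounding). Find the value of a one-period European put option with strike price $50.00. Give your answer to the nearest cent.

$3.70

Risk-neutral probability p = (1 + 0.04 − 0.65)/(1.15 − 0.65) = 0.3900/0.5000 = 0.7800
Terminal stock prices: S_u = 57.5, S_d = 32.5
Terminal payoffs (K − S): max(-7.5, 0) = 0, max(17.5, 0) = 17.5
Node 0 (S = 50): V_0 = 1/1.04·[0.7800·0.0000 + 0.2200·17.5000] = 3.7019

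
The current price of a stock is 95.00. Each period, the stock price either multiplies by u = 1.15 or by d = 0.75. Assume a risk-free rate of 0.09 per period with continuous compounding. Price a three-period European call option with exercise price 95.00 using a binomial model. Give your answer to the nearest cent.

24.06

Risk-neutral probability p = (e^0.09 − 0.75)/(1.15 − 0.75) = 0.3442/0.4000 = 0.8604
Terminal stock prices: S_uuu = 144.5, S_uud = 94.23, S_udd = 61.45, S_ddd = 40.08
Terminal payoffs (S − K): max(49.48, 0) = 49.48, max(-0.7719, 0) = 0, max(-33.55, 0) = 0, max(-54.92, 0) = 0
Node uu (S = 125.6): V_uu = e^(−0.09)·[0.8604·49.4831 + 0.1396·0.0000] = 38.9125
Node ud (S = 81.94): V_ud = e^(−0.09)·[0.8604·0.0000 + 0.1396·0.0000] = 0.0000
Node dd (S = 53.44): V_dd = e^(−0.09)·[0.8604·0.0000 + 0.1396·0.0000] = 0.0000
Node u (S = 109.2): V_u = e^(−0.09)·[0.8604·38.9125 + 0.1396·0.0000] = 30.6000
Node d (S = 71.25): V_d = e^(−0.09)·[0.8604·0.0000 + 0.1396·0.0000] = 0.0000
Node 0 (S = 95): V_0 = e^(−0.09)·[0.8604·30.6000 + 0.1396·0.0000] = 24.0632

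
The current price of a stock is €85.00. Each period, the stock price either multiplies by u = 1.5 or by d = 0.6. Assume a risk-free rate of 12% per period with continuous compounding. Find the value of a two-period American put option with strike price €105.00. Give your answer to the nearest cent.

Risk-neutral probability p = (e^0.12 − 0.6)/(1.5 − 0.6) = 0.5275/0.9000 = 0.5861
Terminal stock prices: S_uu = 191.2, S_ud = 76.5, S_dd = 30.6
Terminal payoffs (K − S): max(-86.25, 0) = 0, max(28.5, 0) = 28.5, max(74.4, 0) = 74.4
Node u (S = 127.5): continuation = e^(−0.12)·[0.5861·0.0000 + 0.4139·28.5000] = 10.4621; exercise value = 0.0000 ≤ continuation, so V_u = 10.4621
Node d (S = 51): continuation = e^(−0.12)·[0.5861·28.5000 + 0.4139·74.4000] = 42.1266; exercise value = 54.0000 > continuation, so V_d = 54.0000 (exercise)
Node 0 (S = 85): continuation = e^(−0.12)·[0.5861·10.4621 + 0.4139·54.0000] = 25.2613; exercise value = 20.0000 ≤ continuation, so V_0 = 25.2613

€25.26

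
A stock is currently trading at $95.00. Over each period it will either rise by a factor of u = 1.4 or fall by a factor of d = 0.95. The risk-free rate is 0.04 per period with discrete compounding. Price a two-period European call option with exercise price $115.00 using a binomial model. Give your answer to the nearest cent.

Risk-neutral probability p = (1 + 0.04 − 0.95)/(1.4 − 0.95) = 0.0900/0.4500 = 0.2000
Terminal stock prices: S_uu = 186.2, S_ud = 126.3, S_dd = 85.74
Terminal payoffs (S − K): max(71.2, 0) = 71.2, max(11.35, 0) = 11.35, max(-29.26, 0) = 0
Node u (S = 133): V_u = 1/1.04·[0.2000·71.2000 + 0.8000·11.3500] = 22.4231
Node d (S = 90.25): V_d = 1/1.04·[0.2000·11.3500 + 0.8000·0.0000] = 2.1827
Node 0 (S = 95): V_0 = 1/1.04·[0.2000·22.4231 + 0.8000·2.1827] = 5.9911

$5.99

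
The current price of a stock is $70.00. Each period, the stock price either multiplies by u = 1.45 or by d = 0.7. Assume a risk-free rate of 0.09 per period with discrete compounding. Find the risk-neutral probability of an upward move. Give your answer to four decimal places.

p = 0.5200

Risk-neutral probability p = (1 + 0.09 − 0.7)/(1.45 − 0.7) = 0.3900/0.7500 = 0.5200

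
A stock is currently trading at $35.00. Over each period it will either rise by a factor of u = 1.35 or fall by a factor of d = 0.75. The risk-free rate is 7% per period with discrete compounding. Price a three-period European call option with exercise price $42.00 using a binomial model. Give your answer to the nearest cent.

$7.36

Risk-neutral probability p = (1 + 0.07 − 0.75)/(1.35 − 0.75) = 0.3200/0.6000 = 0.5333
Terminal stock prices: S_uuu = 86.11, S_uud = 47.84, S_udd = 26.58, S_ddd = 14.77
Terminal payoffs (S − K): max(44.11, 0) = 44.11, max(5.841, 0) = 5.841, max(-15.42, 0) = 0, max(-27.23, 0) = 0
Node uu (S = 63.79): V_uu = 1/1.07·[0.5333·44.1131 + 0.4667·5.8406] = 24.5352
Node ud (S = 35.44): V_ud = 1/1.07·[0.5333·5.8406 + 0.4667·0.0000] = 2.9112
Node dd (S = 19.69): V_dd = 1/1.07·[0.5333·0.0000 + 0.4667·0.0000] = 0.0000
Node u (S = 47.25): V_u = 1/1.07·[0.5333·24.5352 + 0.4667·2.9112] = 13.4991
Node d (S = 26.25): V_d = 1/1.07·[0.5333·2.9112 + 0.4667·0.0000] = 1.4511
Node 0 (S = 35): V_0 = 1/1.07·[0.5333·13.4991 + 0.4667·1.4511] = 7.3614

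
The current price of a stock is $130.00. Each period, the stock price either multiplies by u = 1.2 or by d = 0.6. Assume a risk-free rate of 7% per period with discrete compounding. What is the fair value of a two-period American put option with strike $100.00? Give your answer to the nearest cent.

$5.40

Risk-neutral probability p = (1 + 0.07 − 0.6)/(1.2 − 0.6) = 0.4700/0.6000 = 0.7833
Terminal stock prices: S_uu = 187.2, S_ud = 93.6, S_dd = 46.8
Terminal payoffs (K − S): max(-87.2, 0) = 0, max(6.4, 0) = 6.4, max(53.2, 0) = 53.2
Node u (S = 156): continuation = 1/1.07·[0.7833·0.0000 + 0.2167·6.4000] = 1.2960; exercise value = 0.0000 ≤ continuation, so V_u = 1.2960
Node d (S = 78): continuation = 1/1.07·[0.7833·6.4000 + 0.2167·53.2000] = 15.4579; exercise value = 22.0000 > continuation, so V_d = 22.0000 (exercise)
Node 0 (S = 130): continuation = 1/1.07·[0.7833·1.2960 + 0.2167·22.0000] = 5.4036; exercise value = 0.0000 ≤ continuation, so V_0 = 5.4036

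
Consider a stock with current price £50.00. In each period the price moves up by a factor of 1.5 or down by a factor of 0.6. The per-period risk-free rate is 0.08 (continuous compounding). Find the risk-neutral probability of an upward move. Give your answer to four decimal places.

Risk-neutral probability p = (e^0.08 − 0.6)/(1.5 − 0.6) = 0.4833/0.9000 = 0.5370

p = 0.5370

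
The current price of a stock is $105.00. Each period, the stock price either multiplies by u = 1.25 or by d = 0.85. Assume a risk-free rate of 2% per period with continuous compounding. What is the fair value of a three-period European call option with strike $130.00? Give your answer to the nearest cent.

Risk-neutral probability p = (e^0.02 − 0.85)/(1.25 − 0.85) = 0.1702/0.4000 = 0.4255
Terminal stock prices: S_uuu = 205.1, S_uud = 139.5, S_udd = 94.83, S_ddd = 64.48
Terminal payoffs (S − K): max(75.08, 0) = 75.08, max(9.453, 0) = 9.453, max(-35.17, 0) = 0, max(-65.52, 0) = 0
Node uu (S = 164.1): V_uu = e^(−0.02)·[0.4255·75.0781 + 0.5745·9.4531] = 36.6367
Node ud (S = 111.6): V_ud = e^(−0.02)·[0.4255·9.4531 + 0.5745·0.0000] = 3.9427
Node dd (S = 75.86): V_dd = e^(−0.02)·[0.4255·0.0000 + 0.5745·0.0000] = 0.0000
Node u (S = 131.2): V_u = e^(−0.02)·[0.4255·36.6367 + 0.5745·3.9427] = 17.5006
Node d (S = 89.25): V_d = e^(−0.02)·[0.4255·3.9427 + 0.5745·0.0000] = 1.6444
Node 0 (S = 105): V_0 = e^(−0.02)·[0.4255·17.5006 + 0.5745·1.6444] = 8.2251

$8.23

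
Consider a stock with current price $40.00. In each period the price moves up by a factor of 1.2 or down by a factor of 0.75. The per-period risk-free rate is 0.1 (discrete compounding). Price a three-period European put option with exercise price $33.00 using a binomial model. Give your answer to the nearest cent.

$0.65

Risk-neutral probability p = (1 + 0.1 − 0.75)/(1.2 − 0.75) = 0.3500/0.4500 = 0.7778
Terminal stock prices: S_uuu = 69.12, S_uud = 43.2, S_udd = 27, S_ddd = 16.88
Terminal payoffs (K − S): max(-36.12, 0) = 0, max(-10.2, 0) = 0, max(6, 0) = 6, max(16.12, 0) = 16.12
Node uu (S = 57.6): V_uu = 1/1.1·[0.7778·0.0000 + 0.2222·0.0000] = 0.0000
Node ud (S = 36): V_ud = 1/1.1·[0.7778·0.0000 + 0.2222·6.0000] = 1.2121
Node dd (S = 22.5): V_dd = 1/1.1·[0.7778·6.0000 + 0.2222·16.1250] = 7.5000
Node u (S = 48): V_u = 1/1.1·[0.7778·0.0000 + 0.2222·1.2121] = 0.2449
Node d (S = 30): V_d = 1/1.1·[0.7778·1.2121 + 0.2222·7.5000] = 2.3722
Node 0 (S = 40): V_0 = 1/1.1·[0.7778·0.2449 + 0.2222·2.3722] = 0.6524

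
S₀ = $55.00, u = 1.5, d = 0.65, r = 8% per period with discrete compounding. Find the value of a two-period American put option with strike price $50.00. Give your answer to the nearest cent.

$6.52

Risk-neutral probability p = (1 + 0.08 − 0.65)/(1.5 − 0.65) = 0.4300/0.8500 = 0.5059
Terminal stock prices: S_uu = 123.8, S_ud = 53.62, S_dd = 23.24
Terminal payoffs (K − S): max(-73.75, 0) = 0, max(-3.625, 0) = 0, max(26.76, 0) = 26.76
Node u (S = 82.5): continuation = 1/1.08·[0.5059·0.0000 + 0.4941·0.0000] = 0.0000; exercise value = 0.0000 ≤ continuation, so V_u = 0.0000
Node d (S = 35.75): continuation = 1/1.08·[0.5059·0.0000 + 0.4941·26.7625] = 12.2443; exercise value = 14.2500 > continuation, so V_d = 14.2500 (exercise)
Node 0 (S = 55): continuation = 1/1.08·[0.5059·0.0000 + 0.4941·14.2500] = 6.5196; exercise value = 0.0000 ≤ continuation, so V_0 = 6.5196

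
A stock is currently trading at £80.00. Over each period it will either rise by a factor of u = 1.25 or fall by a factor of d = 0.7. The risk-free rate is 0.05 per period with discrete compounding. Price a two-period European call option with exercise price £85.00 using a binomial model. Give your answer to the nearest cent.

£14.69

Risk-neutral probability p = (1 + 0.05 − 0.7)/(1.25 − 0.7) = 0.3500/0.5500 = 0.6364
Terminal stock prices: S_uu = 125, S_ud = 70, S_dd = 39.2
Terminal payoffs (S − K): max(40, 0) = 40, max(-15, 0) = 0, max(-45.8, 0) = 0
Node u (S = 100): V_u = 1/1.05·[0.6364·40.0000 + 0.3636·0.0000] = 24.2424
Node d (S = 56): V_d = 1/1.05·[0.6364·0.0000 + 0.3636·0.0000] = 0.0000
Node 0 (S = 80): V_0 = 1/1.05·[0.6364·24.2424 + 0.3636·0.0000] = 14.6924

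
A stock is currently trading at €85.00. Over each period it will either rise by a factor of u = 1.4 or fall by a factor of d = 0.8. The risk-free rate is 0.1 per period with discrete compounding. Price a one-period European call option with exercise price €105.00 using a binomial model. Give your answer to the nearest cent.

€6.36

Risk-neutral probability p = (1 + 0.1 − 0.8)/(1.4 − 0.8) = 0.3000/0.6000 = 0.5000
Terminal stock prices: S_u = 119, S_d = 68
Terminal payoffs (S − K): max(14, 0) = 14, max(-37, 0) = 0
Node 0 (S = 85): V_0 = 1/1.1·[0.5000·14.0000 + 0.5000·0.0000] = 6.3636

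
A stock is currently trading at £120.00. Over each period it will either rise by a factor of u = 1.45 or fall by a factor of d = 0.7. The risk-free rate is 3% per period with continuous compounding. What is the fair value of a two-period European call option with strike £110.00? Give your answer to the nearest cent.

Risk-neutral probability p = (e^0.03 − 0.7)/(1.45 − 0.7) = 0.3305/0.7500 = 0.4406
Terminal stock prices: S_uu = 252.3, S_ud = 121.8, S_dd = 58.8
Terminal payoffs (S − K): max(142.3, 0) = 142.3, max(11.8, 0) = 11.8, max(-51.2, 0) = 0
Node u (S = 174): V_u = e^(−0.03)·[0.4406·142.3000 + 0.5594·11.8000] = 67.2510
Node d (S = 84): V_d = e^(−0.03)·[0.4406·11.8000 + 0.5594·0.0000] = 5.0455
Node 0 (S = 120): V_0 = e^(−0.03)·[0.4406·67.2510 + 0.5594·5.0455] = 31.4945

£31.49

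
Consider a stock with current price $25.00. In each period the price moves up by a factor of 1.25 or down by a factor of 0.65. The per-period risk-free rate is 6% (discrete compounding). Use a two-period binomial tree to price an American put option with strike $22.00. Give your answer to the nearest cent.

Risk-neutral probability p = (1 + 0.06 − 0.65)/(1.25 − 0.65) = 0.4100/0.6000 = 0.6833
Terminal stock prices: S_uu = 39.06, S_ud = 20.31, S_dd = 10.56
Terminal payoffs (K − S): max(-17.06, 0) = 0, max(1.688, 0) = 1.688, max(11.44, 0) = 11.44
Node u (S = 31.25): continuation = 1/1.06·[0.6833·0.0000 + 0.3167·1.6875] = 0.5041; exercise value = 0.0000 ≤ continuation, so V_u = 0.5041
Node d (S = 16.25): continuation = 1/1.06·[0.6833·1.6875 + 0.3167·11.4375] = 4.5047; exercise value = 5.7500 > continuation, so V_d = 5.7500 (exercise)
Node 0 (S = 25): continuation = 1/1.06·[0.6833·0.5041 + 0.3167·5.7500] = 2.0428; exercise value = 0.0000 ≤ continuation, so V_0 = 2.0428

$2.04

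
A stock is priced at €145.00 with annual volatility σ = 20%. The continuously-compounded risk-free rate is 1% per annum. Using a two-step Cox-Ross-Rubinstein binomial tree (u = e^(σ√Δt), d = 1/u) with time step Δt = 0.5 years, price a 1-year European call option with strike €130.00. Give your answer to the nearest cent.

CRR parameters: u = e^(σ√Δt) = e^(0.2·√0.5) = 1.1519, d = 1/u = 0.8681
Per-period rate: rΔt = 0.01·0.5 = 0.005, so R = e^0.005 = 1.0050
Risk-neutral probability p = (e^0.005 − 0.8681)/(1.1519 − 0.8681) = 0.1369/0.2838 = 0.4824
Terminal stock prices: S_uu = 192.4, S_ud = 145, S_dd = 109.3
Terminal payoffs (S − K): max(62.4, 0) = 62.4, max(15, 0) = 15, max(-20.72, 0) = 0
Node u (S = 167): V_u = e^(−0.005)·[0.4824·62.4000 + 0.5176·15.0000] = 37.6753
Node d (S = 125.9): V_d = e^(−0.005)·[0.4824·15.0000 + 0.5176·0.0000] = 7.1994
Node 0 (S = 145): V_0 = e^(−0.005)·[0.4824·37.6753 + 0.5176·7.1994] = 21.7907

€21.79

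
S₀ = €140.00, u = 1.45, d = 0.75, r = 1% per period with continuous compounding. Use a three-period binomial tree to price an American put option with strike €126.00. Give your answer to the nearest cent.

€21.66

Risk-neutral probability p = (e^0.01 − 0.75)/(1.45 − 0.75) = 0.2601/0.7000 = 0.3715
Terminal stock prices: S_uuu = 426.8, S_uud = 220.8, S_udd = 114.2, S_ddd = 59.06
Terminal payoffs (K − S): max(-300.8, 0) = 0, max(-94.76, 0) = 0, max(11.81, 0) = 11.81, max(66.94, 0) = 66.94
Node uu (S = 294.4): continuation = e^(−0.01)·[0.3715·0.0000 + 0.6285·0.0000] = 0.0000; exercise value = 0.0000 ≤ continuation, so V_uu = 0.0000
Node ud (S = 152.2): continuation = e^(−0.01)·[0.3715·0.0000 + 0.6285·11.8125] = 7.3503; exercise value = 0.0000 ≤ continuation, so V_ud = 7.3503
Node dd (S = 78.75): continuation = e^(−0.01)·[0.3715·11.8125 + 0.6285·66.9375] = 45.9963; exercise value = 47.2500 > continuation, so V_dd = 47.2500 (exercise)
Node u (S = 203): continuation = e^(−0.01)·[0.3715·0.0000 + 0.6285·7.3503] = 4.5737; exercise value = 0.0000 ≤ continuation, so V_u = 4.5737
Node d (S = 105): continuation = e^(−0.01)·[0.3715·7.3503 + 0.6285·47.2500] = 32.1046; exercise value = 21.0000 ≤ continuation, so V_d = 32.1046
Node 0 (S = 140): continuation = e^(−0.01)·[0.3715·4.5737 + 0.6285·32.1046] = 21.6592; exercise value = 0.0000 ≤ continuation, so V_0 = 21.6592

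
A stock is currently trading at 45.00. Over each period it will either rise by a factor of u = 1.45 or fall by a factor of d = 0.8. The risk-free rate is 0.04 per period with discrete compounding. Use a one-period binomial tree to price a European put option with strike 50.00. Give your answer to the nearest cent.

Risk-neutral probability p = (1 + 0.04 − 0.8)/(1.45 − 0.8) = 0.2400/0.6500 = 0.3692
Terminal stock prices: S_u = 65.25, S_d = 36
Terminal payoffs (K − S): max(-15.25, 0) = 0, max(14, 0) = 14
Node 0 (S = 45): V_0 = 1/1.04·[0.3692·0.0000 + 0.6308·14.0000] = 8.4911

8.49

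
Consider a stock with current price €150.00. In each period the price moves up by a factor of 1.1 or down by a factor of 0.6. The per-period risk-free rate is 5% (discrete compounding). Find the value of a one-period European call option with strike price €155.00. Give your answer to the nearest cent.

Risk-neutral probability p = (1 + 0.05 − 0.6)/(1.1 − 0.6) = 0.4500/0.5000 = 0.9000
Terminal stock prices: S_u = 165, S_d = 90
Terminal payoffs (S − K): max(10, 0) = 10, max(-65, 0) = 0
Node 0 (S = 150): V_0 = 1/1.05·[0.9000·10.0000 + 0.1000·0.0000] = 8.5714

€8.57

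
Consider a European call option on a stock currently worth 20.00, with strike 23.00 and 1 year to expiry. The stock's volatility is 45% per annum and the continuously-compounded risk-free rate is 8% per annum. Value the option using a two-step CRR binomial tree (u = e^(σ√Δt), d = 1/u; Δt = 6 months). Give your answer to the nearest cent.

CRR parameters: u = e^(σ√Δt) = e^(0.45·√0.5) = 1.3746, d = 1/u = 0.7275
Per-period rate: rΔt = 0.08·0.5 = 0.04, so R = e^0.04 = 1.0408
Risk-neutral probability p = (e^0.04 − 0.7275)/(1.3746 − 0.7275) = 0.3134/0.6472 = 0.4842
Terminal stock prices: S_uu = 37.79, S_ud = 20, S_dd = 10.58
Terminal payoffs (S − K): max(14.79, 0) = 14.79, max(-3, 0) = 0, max(-12.42, 0) = 0
Node u (S = 27.49): V_u = e^(−0.04)·[0.4842·14.7932 + 0.5158·0.0000] = 6.8816
Node d (S = 14.55): V_d = e^(−0.04)·[0.4842·0.0000 + 0.5158·0.0000] = 0.0000
Node 0 (S = 20): V_0 = e^(−0.04)·[0.4842·6.8816 + 0.5158·0.0000] = 3.2012

3.20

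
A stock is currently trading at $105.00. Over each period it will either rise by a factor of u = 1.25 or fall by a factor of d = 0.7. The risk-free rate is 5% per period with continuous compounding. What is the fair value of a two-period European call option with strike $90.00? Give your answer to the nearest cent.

$28.12

Risk-neutral probability p = (e^0.05 − 0.7)/(1.25 − 0.7) = 0.3513/0.5500 = 0.6387
Terminal stock prices: S_uu = 164.1, S_ud = 91.88, S_dd = 51.45
Terminal payoffs (S − K): max(74.06, 0) = 74.06, max(1.875, 0) = 1.875, max(-38.55, 0) = 0
Node u (S = 131.2): V_u = e^(−0.05)·[0.6387·74.0625 + 0.3613·1.8750] = 45.6394
Node d (S = 73.5): V_d = e^(−0.05)·[0.6387·1.8750 + 0.3613·0.0000] = 1.1391
Node 0 (S = 105): V_0 = e^(−0.05)·[0.6387·45.6394 + 0.3613·1.1391] = 28.1186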